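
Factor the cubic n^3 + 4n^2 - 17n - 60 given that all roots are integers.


Try integer roots (divisors of -60). n=-5: p(-5)=0.
Divide out (n + 5): quotient is n^2 - n - 12.
Factor the quadratic: (n - 4)(n + 3)
Result: (n + 5)(n - 4)(n + 3)


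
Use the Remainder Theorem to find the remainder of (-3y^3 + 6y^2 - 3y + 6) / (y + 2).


By the Remainder Theorem, the remainder equals p(-2):
  -3*(-2)^3 = 24
  6*(-2)^2 = 24
  -3*(-2)^1 = 6
  constant: 6
Sum: 24 + 24 + 6 + 6 = 60


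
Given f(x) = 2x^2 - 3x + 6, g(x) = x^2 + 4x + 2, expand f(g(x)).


Substitute g(x) into f:
f(g(x)) = 2*(x^2 + 4x + 2)^2 + (-3)*(x^2 + 4x + 2) + 6
(x^2 + 4x + 2)^2 = x^4 + 8x^3 + 20x^2 + 16x + 4
Expand and combine: 2x^4 + 16x^3 + 37x^2 + 20x + 8


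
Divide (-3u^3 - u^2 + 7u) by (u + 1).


(-3u^3 - u^2 + 7u) / (u + 1)
Step 1: -3u^2 * (u + 1) = -3u^3 - 3u^2; subtract.
Step 2: 2u * (u + 1) = 2u^2 + 2u; subtract.
Step 3: 5 * (u + 1) = 5u + 5; subtract.
Quotient: -3u^2 + 2u + 5, Remainder: -5


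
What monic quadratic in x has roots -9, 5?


p(x) = (x + 9)(x - 5)
Expand: x^2 + 4x - 45


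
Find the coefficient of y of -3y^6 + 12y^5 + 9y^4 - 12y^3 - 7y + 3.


Read off the coefficient of y: -7


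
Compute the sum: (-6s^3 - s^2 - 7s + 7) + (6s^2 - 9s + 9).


Align terms by degree and add:
  -6s^3 - s^2 - 7s + 7
+ 6s^2 - 9s + 9
= -6s^3 + 5s^2 - 16s + 16


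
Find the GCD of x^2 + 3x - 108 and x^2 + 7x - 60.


Factor each:
  x^2 + 3x - 108 = (x + 12)(x - 9)
  x^2 + 7x - 60 = (x + 12)(x - 5)
Common monic factor: x + 12


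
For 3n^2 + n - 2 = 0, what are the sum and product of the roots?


For an^2+bn+c=0: sum = -b/a, product = c/a.
a=3, b=1, c=-2
Sum = -(1)/3 = -1/3
Product = (-2)/3 = -2/3


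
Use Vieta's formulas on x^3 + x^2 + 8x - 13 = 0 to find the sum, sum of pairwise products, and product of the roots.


Monic cubic x^3+bx^2+cx+d=0: sum=-b, pairwise sum=c, product=-d.
b=1, c=8, d=-13
r1+r2+r3 = -1
r1r2+r1r3+r2r3 = 8
r1r2r3 = 13


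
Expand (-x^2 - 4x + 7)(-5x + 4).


Distribute each term of the first polynomial:
  (-x^2)(-5x + 4) = 5x^3 - 4x^2
  (-4x)(-5x + 4) = 20x^2 - 16x
  (7)(-5x + 4) = -35x + 28
Sum: 5x^3 + 16x^2 - 51x + 28


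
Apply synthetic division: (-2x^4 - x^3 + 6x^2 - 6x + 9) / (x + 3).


Synthetic division with c = -3. Coefficients: -2, -1, 6, -6, 9
Bring down -2.
  -2 * -3 = 6; 6 - 1 = 5
  5 * -3 = -15; -15 + 6 = -9
  -9 * -3 = 27; 27 - 6 = 21
  21 * -3 = -63; -63 + 9 = -54
Quotient: -2x^3 + 5x^2 - 9x + 21, Remainder: -54


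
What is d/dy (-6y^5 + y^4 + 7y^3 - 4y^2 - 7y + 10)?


Apply the power rule term by term:
  d/dy(-6y^5) = -30y^4
  d/dy(y^4) = 4y^3
  d/dy(7y^3) = 21y^2
  d/dy(-4y^2) = -8y
  d/dy(-7y) = -7
  d/dy(10) = 0
p'(y) = -30y^4 + 4y^3 + 21y^2 - 8y - 7


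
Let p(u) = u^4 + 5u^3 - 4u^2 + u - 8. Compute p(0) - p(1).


p(0) = -8
p(1) = -5
p(0) - p(1) = -8 + 5 = -3


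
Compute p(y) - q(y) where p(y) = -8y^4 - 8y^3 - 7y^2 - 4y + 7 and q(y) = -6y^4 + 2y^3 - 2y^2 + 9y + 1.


Distribute the minus sign:
  (-8y^4 - 8y^3 - 7y^2 - 4y + 7)
- (-6y^4 + 2y^3 - 2y^2 + 9y + 1)
Negate second polynomial: 6y^4 - 2y^3 + 2y^2 - 9y - 1
Add: -2y^4 - 10y^3 - 5y^2 - 13y + 6


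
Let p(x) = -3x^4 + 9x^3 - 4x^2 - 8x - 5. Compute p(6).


Using direct substitution:
  -3 * (6)^4 = -3888
  9 * (6)^3 = 1944
  -4 * (6)^2 = -144
  -8 * (6)^1 = -48
  constant: -5
Sum = -3888 + 1944 - 144 - 48 - 5 = -2141


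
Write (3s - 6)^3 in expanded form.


Expand (3s - 6)^3 by repeated multiplication:
  (3s - 6)^2 = 9s^2 - 36s + 36
= 27s^3 - 162s^2 + 324s - 216


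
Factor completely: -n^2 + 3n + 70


Roots satisfy r1 + r2 = -b/a = 3 and r1*r2 = c/a = -70.
So r1 = -7, r2 = 10.
-n^2 + 3n + 70 = -(n - r1)(n - r2) = -(n + 7)(n - 10)


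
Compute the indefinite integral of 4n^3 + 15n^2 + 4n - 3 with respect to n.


Reverse power rule on each term:
  ∫ 4n^3 dn = n^4
  ∫ 15n^2 dn = 5n^3
  ∫ 4n dn = 2n^2
  ∫ -3 dn = -3n
F(n) = n^4 + 5n^3 + 2n^2 - 3n + C


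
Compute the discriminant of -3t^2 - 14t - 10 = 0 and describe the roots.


D = b^2 - 4ac = (-14)^2 - 4(-3)(-10) = 196 - 120 = 76
Since D > 0: two distinct irrational roots


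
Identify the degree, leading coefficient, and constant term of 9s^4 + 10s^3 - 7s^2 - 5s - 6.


Highest power of s is 4, with coefficient 9. Constant term is -6.
Degree = 4, leading coefficient = 9, constant term = -6


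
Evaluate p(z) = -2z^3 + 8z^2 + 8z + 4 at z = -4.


Using direct substitution:
  -2 * (-4)^3 = 128
  8 * (-4)^2 = 128
  8 * (-4)^1 = -32
  constant: 4
Sum = 128 + 128 - 32 + 4 = 228


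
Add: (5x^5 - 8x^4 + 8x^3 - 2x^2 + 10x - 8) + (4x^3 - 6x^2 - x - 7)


Align terms by degree and add:
  5x^5 - 8x^4 + 8x^3 - 2x^2 + 10x - 8
+ 4x^3 - 6x^2 - x - 7
= 5x^5 - 8x^4 + 12x^3 - 8x^2 + 9x - 15


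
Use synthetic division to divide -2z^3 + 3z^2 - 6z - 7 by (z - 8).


Synthetic division with c = 8. Coefficients: -2, 3, -6, -7
Bring down -2.
  -2 * 8 = -16; -16 + 3 = -13
  -13 * 8 = -104; -104 - 6 = -110
  -110 * 8 = -880; -880 - 7 = -887
Quotient: -2z^2 - 13z - 110, Remainder: -887


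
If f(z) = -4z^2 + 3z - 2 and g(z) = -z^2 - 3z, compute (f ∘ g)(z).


Substitute g(z) into f:
f(g(z)) = -4*(-z^2 - 3z)^2 + 3*(-z^2 - 3z) + (-2)
(-z^2 - 3z)^2 = z^4 + 6z^3 + 9z^2
Expand and combine: -4z^4 - 24z^3 - 39z^2 - 9z - 2


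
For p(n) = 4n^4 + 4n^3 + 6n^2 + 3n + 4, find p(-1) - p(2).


p(-1) = 7
p(2) = 130
p(-1) - p(2) = 7 - 130 = -123


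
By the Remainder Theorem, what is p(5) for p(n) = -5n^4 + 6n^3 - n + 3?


By the Remainder Theorem, the remainder equals p(5):
  -5*(5)^4 = -3125
  6*(5)^3 = 750
  0*(5)^2 = 0
  -1*(5)^1 = -5
  constant: 3
Sum: -3125 + 750 + 0 - 5 + 3 = -2377


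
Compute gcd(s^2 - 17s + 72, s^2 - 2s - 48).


Factor each:
  s^2 - 17s + 72 = (s - 8)(s - 9)
  s^2 - 2s - 48 = (s - 8)(s + 6)
Common monic factor: s - 8


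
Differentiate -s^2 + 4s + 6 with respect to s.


Apply the power rule term by term:
  d/ds(-s^2) = -2s
  d/ds(4s) = 4
  d/ds(6) = 0
p'(s) = -2s + 4


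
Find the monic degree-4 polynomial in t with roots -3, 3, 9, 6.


p(t) = (t + 3)(t - 3)(t - 9)(t - 6)
Expand: t^4 - 15t^3 + 45t^2 + 135t - 486


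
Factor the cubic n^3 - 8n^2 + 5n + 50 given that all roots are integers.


Try integer roots (divisors of 50). n=5: p(5)=0.
Divide out (n - 5): quotient is n^2 - 3n - 10.
Factor the quadratic: (n - 5)(n + 2)
Result: (n - 5)(n - 5)(n + 2)


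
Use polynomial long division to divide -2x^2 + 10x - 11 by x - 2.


(-2x^2 + 10x - 11) / (x - 2)
Step 1: -2x * (x - 2) = -2x^2 + 4x; subtract.
Step 2: 6 * (x - 2) = 6x - 12; subtract.
Quotient: -2x + 6, Remainder: 1


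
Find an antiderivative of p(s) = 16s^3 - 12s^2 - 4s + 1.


Reverse power rule on each term:
  ∫ 16s^3 ds = 4s^4
  ∫ -12s^2 ds = -4s^3
  ∫ -4s ds = -2s^2
  ∫ 1 ds = s
F(s) = 4s^4 - 4s^3 - 2s^2 + s + C


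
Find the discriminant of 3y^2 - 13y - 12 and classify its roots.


D = b^2 - 4ac = (-13)^2 - 4(3)(-12) = 169 + 144 = 313
Since D > 0: two distinct irrational roots


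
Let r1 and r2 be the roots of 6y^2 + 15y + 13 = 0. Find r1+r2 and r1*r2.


For ay^2+by+c=0: sum = -b/a, product = c/a.
a=6, b=15, c=13
Sum = -(15)/6 = -5/2
Product = (13)/6 = 13/6


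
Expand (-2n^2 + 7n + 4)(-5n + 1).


Distribute each term of the first polynomial:
  (-2n^2)(-5n + 1) = 10n^3 - 2n^2
  (7n)(-5n + 1) = -35n^2 + 7n
  (4)(-5n + 1) = -20n + 4
Sum: 10n^3 - 37n^2 - 13n + 4


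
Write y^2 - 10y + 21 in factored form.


Roots satisfy r1 + r2 = -b/a = 10 and r1*r2 = c/a = 21.
So r1 = 3, r2 = 7.
y^2 - 10y + 21 = (y - r1)(y - r2) = (y - 3)(y - 7)


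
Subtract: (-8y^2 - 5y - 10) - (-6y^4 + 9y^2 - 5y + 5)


Distribute the minus sign:
  (-8y^2 - 5y - 10)
- (-6y^4 + 9y^2 - 5y + 5)
Negate second polynomial: 6y^4 - 9y^2 + 5y - 5
Add: 6y^4 - 17y^2 - 15


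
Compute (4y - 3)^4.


Expand (4y - 3)^4 by repeated multiplication:
  (4y - 3)^2 = 16y^2 - 24y + 9
  (4y - 3)^3 = 64y^3 - 144y^2 + 108y - 27
= 256y^4 - 768y^3 + 864y^2 - 432y + 81


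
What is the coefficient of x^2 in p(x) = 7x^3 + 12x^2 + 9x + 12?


Read off the coefficient of x^2: 12


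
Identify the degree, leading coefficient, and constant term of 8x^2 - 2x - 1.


Highest power of x is 2, with coefficient 8. Constant term is -1.
Degree = 2, leading coefficient = 8, constant term = -1


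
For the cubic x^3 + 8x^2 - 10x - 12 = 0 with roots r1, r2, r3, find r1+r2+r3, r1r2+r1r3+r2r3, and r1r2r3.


Monic cubic x^3+bx^2+cx+d=0: sum=-b, pairwise sum=c, product=-d.
b=8, c=-10, d=-12
r1+r2+r3 = -8
r1r2+r1r3+r2r3 = -10
r1r2r3 = 12


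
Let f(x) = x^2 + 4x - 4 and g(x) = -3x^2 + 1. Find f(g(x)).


Substitute g(x) into f:
f(g(x)) = 1*(-3x^2 + 1)^2 + 4*(-3x^2 + 1) + (-4)
(-3x^2 + 1)^2 = 9x^4 - 6x^2 + 1
Expand and combine: 9x^4 - 18x^2 + 1


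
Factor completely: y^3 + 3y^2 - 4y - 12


Try integer roots (divisors of -12). y=2: p(2)=0.
Divide out (y - 2): quotient is y^2 + 5y + 6.
Factor the quadratic: (y + 3)(y + 2)
Result: (y - 2)(y + 3)(y + 2)


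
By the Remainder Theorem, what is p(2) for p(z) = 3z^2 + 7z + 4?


By the Remainder Theorem, the remainder equals p(2):
  3*(2)^2 = 12
  7*(2)^1 = 14
  constant: 4
Sum: 12 + 14 + 4 = 30


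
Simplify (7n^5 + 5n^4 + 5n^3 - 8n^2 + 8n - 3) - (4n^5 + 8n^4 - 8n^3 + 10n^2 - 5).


Distribute the minus sign:
  (7n^5 + 5n^4 + 5n^3 - 8n^2 + 8n - 3)
- (4n^5 + 8n^4 - 8n^3 + 10n^2 - 5)
Negate second polynomial: -4n^5 - 8n^4 + 8n^3 - 10n^2 + 5
Add: 3n^5 - 3n^4 + 13n^3 - 18n^2 + 8n + 2


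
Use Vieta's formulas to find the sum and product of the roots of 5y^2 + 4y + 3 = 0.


For ay^2+by+c=0: sum = -b/a, product = c/a.
a=5, b=4, c=3
Sum = -(4)/5 = -4/5
Product = (3)/5 = 3/5


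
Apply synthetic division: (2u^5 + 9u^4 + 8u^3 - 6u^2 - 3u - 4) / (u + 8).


Synthetic division with c = -8. Coefficients: 2, 9, 8, -6, -3, -4
Bring down 2.
  2 * -8 = -16; -16 + 9 = -7
  -7 * -8 = 56; 56 + 8 = 64
  64 * -8 = -512; -512 - 6 = -518
  -518 * -8 = 4144; 4144 - 3 = 4141
  4141 * -8 = -33128; -33128 - 4 = -33132
Quotient: 2u^4 - 7u^3 + 64u^2 - 518u + 4141, Remainder: -33132


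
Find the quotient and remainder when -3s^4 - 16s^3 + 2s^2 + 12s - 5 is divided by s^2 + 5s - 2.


(-3s^4 - 16s^3 + 2s^2 + 12s - 5) / (s^2 + 5s - 2)
Step 1: -3s^2 * (s^2 + 5s - 2) = -3s^4 - 15s^3 + 6s^2; subtract.
Step 2: -s * (s^2 + 5s - 2) = -s^3 - 5s^2 + 2s; subtract.
Step 3: 1 * (s^2 + 5s - 2) = s^2 + 5s - 2; subtract.
Quotient: -3s^2 - s + 1, Remainder: 5s - 3


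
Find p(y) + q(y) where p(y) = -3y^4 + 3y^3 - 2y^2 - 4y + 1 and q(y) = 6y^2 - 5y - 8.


Align terms by degree and add:
  -3y^4 + 3y^3 - 2y^2 - 4y + 1
+ 6y^2 - 5y - 8
= -3y^4 + 3y^3 + 4y^2 - 9y - 7


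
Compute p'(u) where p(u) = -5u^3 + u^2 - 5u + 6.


Apply the power rule term by term:
  d/du(-5u^3) = -15u^2
  d/du(u^2) = 2u
  d/du(-5u) = -5
  d/du(6) = 0
p'(u) = -15u^2 + 2u - 5


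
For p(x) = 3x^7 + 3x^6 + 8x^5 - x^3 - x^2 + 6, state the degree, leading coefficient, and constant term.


Highest power of x is 7, with coefficient 3. Constant term is 6.
Degree = 7, leading coefficient = 3, constant term = 6


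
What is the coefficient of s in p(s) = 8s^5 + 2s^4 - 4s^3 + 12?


Read off the coefficient of s: 0


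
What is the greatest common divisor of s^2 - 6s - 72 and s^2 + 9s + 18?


Factor each:
  s^2 - 6s - 72 = (s + 6)(s - 12)
  s^2 + 9s + 18 = (s + 6)(s + 3)
Common monic factor: s + 6


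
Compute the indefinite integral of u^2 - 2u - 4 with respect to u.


Reverse power rule on each term:
  ∫ u^2 du = (1/3)u^3
  ∫ -2u du = -u^2
  ∫ -4 du = -4u
F(u) = (1/3)u^3 - u^2 - 4u + C


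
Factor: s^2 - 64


Roots satisfy r1 + r2 = -b/a = 0 and r1*r2 = c/a = -64.
So r1 = 8, r2 = -8.
s^2 - 64 = (s - r1)(s - r2) = (s - 8)(s + 8)


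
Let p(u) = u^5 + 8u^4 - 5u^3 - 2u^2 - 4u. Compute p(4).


Using direct substitution:
  1 * (4)^5 = 1024
  8 * (4)^4 = 2048
  -5 * (4)^3 = -320
  -2 * (4)^2 = -32
  -4 * (4)^1 = -16
  constant: 0
Sum = 1024 + 2048 - 320 - 32 - 16 + 0 = 2704


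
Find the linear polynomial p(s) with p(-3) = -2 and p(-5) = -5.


p(s) = ms + b. Using p(-3)=-2, p(-5)=-5:
m = (-2 + 5)/(-3 + 5) = 3/2 = 3/2
b = -2 - m*(-3) = -2 + 9/2 = 5/2
p(s) = (3/2)s + (5/2)


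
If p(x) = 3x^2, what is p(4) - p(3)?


p(4) = 48
p(3) = 27
p(4) - p(3) = 48 - 27 = 21


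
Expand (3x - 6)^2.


Expand (3x - 6)^2 by repeated multiplication:
= 9x^2 - 36x + 36


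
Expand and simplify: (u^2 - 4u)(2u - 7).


Distribute each term of the first polynomial:
  (u^2)(2u - 7) = 2u^3 - 7u^2
  (-4u)(2u - 7) = -8u^2 + 28u
Sum: 2u^3 - 15u^2 + 28u


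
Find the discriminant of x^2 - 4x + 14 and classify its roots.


D = b^2 - 4ac = (-4)^2 - 4(1)(14) = 16 - 56 = -40
Since D < 0: two complex conjugate roots (no real roots)


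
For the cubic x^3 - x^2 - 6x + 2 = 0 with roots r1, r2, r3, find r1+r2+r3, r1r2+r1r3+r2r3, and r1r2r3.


Monic cubic x^3+bx^2+cx+d=0: sum=-b, pairwise sum=c, product=-d.
b=-1, c=-6, d=2
r1+r2+r3 = 1
r1r2+r1r3+r2r3 = -6
r1r2r3 = -2


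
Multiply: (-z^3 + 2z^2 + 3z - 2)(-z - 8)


Distribute each term of the first polynomial:
  (-z^3)(-z - 8) = z^4 + 8z^3
  (2z^2)(-z - 8) = -2z^3 - 16z^2
  (3z)(-z - 8) = -3z^2 - 24z
  (-2)(-z - 8) = 2z + 16
Sum: z^4 + 6z^3 - 19z^2 - 22z + 16


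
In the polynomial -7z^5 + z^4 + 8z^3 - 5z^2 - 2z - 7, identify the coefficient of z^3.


Read off the coefficient of z^3: 8


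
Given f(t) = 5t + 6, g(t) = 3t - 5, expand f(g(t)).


Substitute g(t) into f:
f(g(t)) = 5*(3t - 5) + 6
Expand and combine: 15t - 19


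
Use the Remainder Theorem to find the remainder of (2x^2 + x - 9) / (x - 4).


By the Remainder Theorem, the remainder equals p(4):
  2*(4)^2 = 32
  1*(4)^1 = 4
  constant: -9
Sum: 32 + 4 - 9 = 27


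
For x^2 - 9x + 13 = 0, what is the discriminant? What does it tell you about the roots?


D = b^2 - 4ac = (-9)^2 - 4(1)(13) = 81 - 52 = 29
Since D > 0: two distinct irrational roots


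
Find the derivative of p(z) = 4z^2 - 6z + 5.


Apply the power rule term by term:
  d/dz(4z^2) = 8z
  d/dz(-6z) = -6
  d/dz(5) = 0
p'(z) = 8z - 6


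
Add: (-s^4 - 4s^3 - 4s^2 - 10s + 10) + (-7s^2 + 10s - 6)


Align terms by degree and add:
  -s^4 - 4s^3 - 4s^2 - 10s + 10
  -7s^2 + 10s - 6
= -s^4 - 4s^3 - 11s^2 + 4


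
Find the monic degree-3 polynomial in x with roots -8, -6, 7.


p(x) = (x + 8)(x + 6)(x - 7)
Expand: x^3 + 7x^2 - 50x - 336


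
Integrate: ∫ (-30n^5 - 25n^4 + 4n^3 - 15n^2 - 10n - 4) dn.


Reverse power rule on each term:
  ∫ -30n^5 dn = -5n^6
  ∫ -25n^4 dn = -5n^5
  ∫ 4n^3 dn = n^4
  ∫ -15n^2 dn = -5n^3
  ∫ -10n dn = -5n^2
  ∫ -4 dn = -4n
F(n) = -5n^6 - 5n^5 + n^4 - 5n^3 - 5n^2 - 4n + C


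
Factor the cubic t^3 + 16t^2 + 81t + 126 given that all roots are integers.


Try integer roots (divisors of 126). t=-3: p(-3)=0.
Divide out (t + 3): quotient is t^2 + 13t + 42.
Factor the quadratic: (t + 7)(t + 6)
Result: (t + 3)(t + 7)(t + 6)


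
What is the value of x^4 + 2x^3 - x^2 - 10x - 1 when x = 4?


Using direct substitution:
  1 * (4)^4 = 256
  2 * (4)^3 = 128
  -1 * (4)^2 = -16
  -10 * (4)^1 = -40
  constant: -1
Sum = 256 + 128 - 16 - 40 - 1 = 327


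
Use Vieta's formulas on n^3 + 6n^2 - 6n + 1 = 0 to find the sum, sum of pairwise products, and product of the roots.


Monic cubic n^3+bn^2+cn+d=0: sum=-b, pairwise sum=c, product=-d.
b=6, c=-6, d=1
r1+r2+r3 = -6
r1r2+r1r3+r2r3 = -6
r1r2r3 = -1


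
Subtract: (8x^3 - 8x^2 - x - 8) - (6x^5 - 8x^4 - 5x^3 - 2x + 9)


Distribute the minus sign:
  (8x^3 - 8x^2 - x - 8)
- (6x^5 - 8x^4 - 5x^3 - 2x + 9)
Negate second polynomial: -6x^5 + 8x^4 + 5x^3 + 2x - 9
Add: -6x^5 + 8x^4 + 13x^3 - 8x^2 + x - 17


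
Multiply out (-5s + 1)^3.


Expand (-5s + 1)^3 by repeated multiplication:
  (-5s + 1)^2 = 25s^2 - 10s + 1
= -125s^3 + 75s^2 - 15s + 1


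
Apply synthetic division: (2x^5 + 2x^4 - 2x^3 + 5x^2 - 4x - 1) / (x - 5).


Synthetic division with c = 5. Coefficients: 2, 2, -2, 5, -4, -1
Bring down 2.
  2 * 5 = 10; 10 + 2 = 12
  12 * 5 = 60; 60 - 2 = 58
  58 * 5 = 290; 290 + 5 = 295
  295 * 5 = 1475; 1475 - 4 = 1471
  1471 * 5 = 7355; 7355 - 1 = 7354
Quotient: 2x^4 + 12x^3 + 58x^2 + 295x + 1471, Remainder: 7354


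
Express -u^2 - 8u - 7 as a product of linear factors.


Roots satisfy r1 + r2 = -b/a = -8 and r1*r2 = c/a = 7.
So r1 = -7, r2 = -1.
-u^2 - 8u - 7 = -(u - r1)(u - r2) = -(u + 7)(u + 1)


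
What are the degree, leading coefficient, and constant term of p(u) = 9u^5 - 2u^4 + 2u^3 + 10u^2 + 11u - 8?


Highest power of u is 5, with coefficient 9. Constant term is -8.
Degree = 5, leading coefficient = 9, constant term = -8


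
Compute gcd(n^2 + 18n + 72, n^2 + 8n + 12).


Factor each:
  n^2 + 18n + 72 = (n + 6)(n + 12)
  n^2 + 8n + 12 = (n + 6)(n + 2)
Common monic factor: n + 6


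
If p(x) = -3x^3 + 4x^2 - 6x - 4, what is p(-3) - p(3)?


p(-3) = 131
p(3) = -67
p(-3) - p(3) = 131 + 67 = 198


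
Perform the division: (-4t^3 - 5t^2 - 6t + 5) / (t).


(-4t^3 - 5t^2 - 6t + 5) / (t)
Step 1: -4t^2 * (t) = -4t^3; subtract.
Step 2: -5t * (t) = -5t^2; subtract.
Step 3: -6 * (t) = -6t; subtract.
Quotient: -4t^2 - 5t - 6, Remainder: 5


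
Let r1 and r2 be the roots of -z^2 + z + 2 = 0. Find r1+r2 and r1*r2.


For az^2+bz+c=0: sum = -b/a, product = c/a.
a=-1, b=1, c=2
Sum = -(1)/-1 = 1
Product = (2)/-1 = -2


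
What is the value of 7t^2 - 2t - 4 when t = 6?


Using direct substitution:
  7 * (6)^2 = 252
  -2 * (6)^1 = -12
  constant: -4
Sum = 252 - 12 - 4 = 236


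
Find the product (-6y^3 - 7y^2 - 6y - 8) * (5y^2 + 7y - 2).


Distribute each term of the first polynomial:
  (-6y^3)(5y^2 + 7y - 2) = -30y^5 - 42y^4 + 12y^3
  (-7y^2)(5y^2 + 7y - 2) = -35y^4 - 49y^3 + 14y^2
  (-6y)(5y^2 + 7y - 2) = -30y^3 - 42y^2 + 12y
  (-8)(5y^2 + 7y - 2) = -40y^2 - 56y + 16
Sum: -30y^5 - 77y^4 - 67y^3 - 68y^2 - 44y + 16


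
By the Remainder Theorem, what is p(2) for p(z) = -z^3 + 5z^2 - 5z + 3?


By the Remainder Theorem, the remainder equals p(2):
  -1*(2)^3 = -8
  5*(2)^2 = 20
  -5*(2)^1 = -10
  constant: 3
Sum: -8 + 20 - 10 + 3 = 5


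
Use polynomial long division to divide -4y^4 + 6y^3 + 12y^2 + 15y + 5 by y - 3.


(-4y^4 + 6y^3 + 12y^2 + 15y + 5) / (y - 3)
Step 1: -4y^3 * (y - 3) = -4y^4 + 12y^3; subtract.
Step 2: -6y^2 * (y - 3) = -6y^3 + 18y^2; subtract.
Step 3: -6y * (y - 3) = -6y^2 + 18y; subtract.
Step 4: -3 * (y - 3) = -3y + 9; subtract.
Quotient: -4y^3 - 6y^2 - 6y - 3, Remainder: -4


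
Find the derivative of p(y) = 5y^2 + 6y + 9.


Apply the power rule term by term:
  d/dy(5y^2) = 10y
  d/dy(6y) = 6
  d/dy(9) = 0
p'(y) = 10y + 6


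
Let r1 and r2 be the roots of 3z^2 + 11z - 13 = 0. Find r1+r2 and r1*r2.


For az^2+bz+c=0: sum = -b/a, product = c/a.
a=3, b=11, c=-13
Sum = -(11)/3 = -11/3
Product = (-13)/3 = -13/3


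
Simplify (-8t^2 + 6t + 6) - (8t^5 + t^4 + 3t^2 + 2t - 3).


Distribute the minus sign:
  (-8t^2 + 6t + 6)
- (8t^5 + t^4 + 3t^2 + 2t - 3)
Negate second polynomial: -8t^5 - t^4 - 3t^2 - 2t + 3
Add: -8t^5 - t^4 - 11t^2 + 4t + 9


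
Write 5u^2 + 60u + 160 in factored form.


Roots satisfy r1 + r2 = -b/a = -12 and r1*r2 = c/a = 32.
So r1 = -8, r2 = -4.
5u^2 + 60u + 160 = 5(u - r1)(u - r2) = 5(u + 8)(u + 4)


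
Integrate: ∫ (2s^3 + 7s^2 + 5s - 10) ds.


Reverse power rule on each term:
  ∫ 2s^3 ds = (1/2)s^4
  ∫ 7s^2 ds = (7/3)s^3
  ∫ 5s ds = (5/2)s^2
  ∫ -10 ds = -10s
F(s) = (1/2)s^4 + (7/3)s^3 + (5/2)s^2 - 10s + C


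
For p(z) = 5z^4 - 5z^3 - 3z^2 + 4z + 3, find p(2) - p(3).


p(2) = 39
p(3) = 258
p(2) - p(3) = 39 - 258 = -219


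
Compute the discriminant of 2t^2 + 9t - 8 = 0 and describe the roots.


D = b^2 - 4ac = (9)^2 - 4(2)(-8) = 81 + 64 = 145
Since D > 0: two distinct irrational roots


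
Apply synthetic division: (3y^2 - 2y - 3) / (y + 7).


Synthetic division with c = -7. Coefficients: 3, -2, -3
Bring down 3.
  3 * -7 = -21; -21 - 2 = -23
  -23 * -7 = 161; 161 - 3 = 158
Quotient: 3y - 23, Remainder: 158


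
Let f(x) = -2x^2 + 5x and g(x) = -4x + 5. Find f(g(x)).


Substitute g(x) into f:
f(g(x)) = -2*(-4x + 5)^2 + 5*(-4x + 5)
(-4x + 5)^2 = 16x^2 - 40x + 25
Expand and combine: -32x^2 + 60x - 25


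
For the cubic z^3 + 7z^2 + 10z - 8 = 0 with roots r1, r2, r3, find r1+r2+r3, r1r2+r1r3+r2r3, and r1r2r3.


Monic cubic z^3+bz^2+cz+d=0: sum=-b, pairwise sum=c, product=-d.
b=7, c=10, d=-8
r1+r2+r3 = -7
r1r2+r1r3+r2r3 = 10
r1r2r3 = 8


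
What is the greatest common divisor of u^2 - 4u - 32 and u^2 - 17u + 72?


Factor each:
  u^2 - 4u - 32 = (u - 8)(u + 4)
  u^2 - 17u + 72 = (u - 8)(u - 9)
Common monic factor: u - 8


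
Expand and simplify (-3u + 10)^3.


Expand (-3u + 10)^3 by repeated multiplication:
  (-3u + 10)^2 = 9u^2 - 60u + 100
= -27u^3 + 270u^2 - 900u + 1000


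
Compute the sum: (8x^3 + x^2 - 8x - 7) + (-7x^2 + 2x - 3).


Align terms by degree and add:
  8x^3 + x^2 - 8x - 7
  -7x^2 + 2x - 3
= 8x^3 - 6x^2 - 6x - 10


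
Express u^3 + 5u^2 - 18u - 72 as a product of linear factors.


Try integer roots (divisors of -72). u=-3: p(-3)=0.
Divide out (u + 3): quotient is u^2 + 2u - 24.
Factor the quadratic: (u - 4)(u + 6)
Result: (u + 3)(u - 4)(u + 6)


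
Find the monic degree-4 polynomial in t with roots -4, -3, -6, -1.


p(t) = (t + 4)(t + 3)(t + 6)(t + 1)
Expand: t^4 + 14t^3 + 67t^2 + 126t + 72


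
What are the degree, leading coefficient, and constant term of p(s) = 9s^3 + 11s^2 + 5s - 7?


Highest power of s is 3, with coefficient 9. Constant term is -7.
Degree = 3, leading coefficient = 9, constant term = -7


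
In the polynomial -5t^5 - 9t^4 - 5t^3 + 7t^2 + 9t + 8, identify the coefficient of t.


Read off the coefficient of t: 9


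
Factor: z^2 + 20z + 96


Roots satisfy r1 + r2 = -b/a = -20 and r1*r2 = c/a = 96.
So r1 = -8, r2 = -12.
z^2 + 20z + 96 = (z - r1)(z - r2) = (z + 8)(z + 12)


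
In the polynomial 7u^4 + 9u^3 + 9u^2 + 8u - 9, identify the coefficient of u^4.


Read off the coefficient of u^4: 7


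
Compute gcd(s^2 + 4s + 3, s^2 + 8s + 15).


Factor each:
  s^2 + 4s + 3 = (s + 3)(s + 1)
  s^2 + 8s + 15 = (s + 3)(s + 5)
Common monic factor: s + 3


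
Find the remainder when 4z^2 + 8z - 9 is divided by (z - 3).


By the Remainder Theorem, the remainder equals p(3):
  4*(3)^2 = 36
  8*(3)^1 = 24
  constant: -9
Sum: 36 + 24 - 9 = 51


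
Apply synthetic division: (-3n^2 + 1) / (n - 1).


Synthetic division with c = 1. Coefficients: -3, 0, 1
Bring down -3.
  -3 * 1 = -3; -3 + 0 = -3
  -3 * 1 = -3; -3 + 1 = -2
Quotient: -3n - 3, Remainder: -2


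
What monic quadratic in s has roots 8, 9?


p(s) = (s - 8)(s - 9)
Expand: s^2 - 17s + 72


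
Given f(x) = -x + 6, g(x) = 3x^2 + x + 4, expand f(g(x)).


Substitute g(x) into f:
f(g(x)) = -1*(3x^2 + x + 4) + 6
Expand and combine: -3x^2 - x + 2


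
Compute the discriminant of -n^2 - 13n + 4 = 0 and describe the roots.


D = b^2 - 4ac = (-13)^2 - 4(-1)(4) = 169 + 16 = 185
Since D > 0: two distinct irrational roots


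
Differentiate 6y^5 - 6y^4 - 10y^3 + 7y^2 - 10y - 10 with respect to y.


Apply the power rule term by term:
  d/dy(6y^5) = 30y^4
  d/dy(-6y^4) = -24y^3
  d/dy(-10y^3) = -30y^2
  d/dy(7y^2) = 14y
  d/dy(-10y) = -10
  d/dy(-10) = 0
p'(y) = 30y^4 - 24y^3 - 30y^2 + 14y - 10


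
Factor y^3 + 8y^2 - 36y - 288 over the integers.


Try integer roots (divisors of -288). y=-6: p(-6)=0.
Divide out (y + 6): quotient is y^2 + 2y - 48.
Factor the quadratic: (y - 6)(y + 8)
Result: (y + 6)(y - 6)(y + 8)


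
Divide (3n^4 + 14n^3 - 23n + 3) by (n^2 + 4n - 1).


(3n^4 + 14n^3 - 23n + 3) / (n^2 + 4n - 1)
Step 1: 3n^2 * (n^2 + 4n - 1) = 3n^4 + 12n^3 - 3n^2; subtract.
Step 2: 2n * (n^2 + 4n - 1) = 2n^3 + 8n^2 - 2n; subtract.
Step 3: -5 * (n^2 + 4n - 1) = -5n^2 - 20n + 5; subtract.
Quotient: 3n^2 + 2n - 5, Remainder: -n - 2


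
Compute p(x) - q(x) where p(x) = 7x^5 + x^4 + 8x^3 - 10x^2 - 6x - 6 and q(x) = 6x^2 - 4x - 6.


Distribute the minus sign:
  (7x^5 + x^4 + 8x^3 - 10x^2 - 6x - 6)
- (6x^2 - 4x - 6)
Negate second polynomial: -6x^2 + 4x + 6
Add: 7x^5 + x^4 + 8x^3 - 16x^2 - 2x


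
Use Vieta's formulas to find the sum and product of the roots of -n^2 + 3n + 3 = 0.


For an^2+bn+c=0: sum = -b/a, product = c/a.
a=-1, b=3, c=3
Sum = -(3)/-1 = 3
Product = (3)/-1 = -3


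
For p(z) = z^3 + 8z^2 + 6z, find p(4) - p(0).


p(4) = 216
p(0) = 0
p(4) - p(0) = 216 = 216


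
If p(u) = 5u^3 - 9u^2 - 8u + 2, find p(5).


Using direct substitution:
  5 * (5)^3 = 625
  -9 * (5)^2 = -225
  -8 * (5)^1 = -40
  constant: 2
Sum = 625 - 225 - 40 + 2 = 362


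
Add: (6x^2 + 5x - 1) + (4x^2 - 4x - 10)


Align terms by degree and add:
  6x^2 + 5x - 1
+ 4x^2 - 4x - 10
= 10x^2 + x - 11


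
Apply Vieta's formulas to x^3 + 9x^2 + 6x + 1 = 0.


Monic cubic x^3+bx^2+cx+d=0: sum=-b, pairwise sum=c, product=-d.
b=9, c=6, d=1
r1+r2+r3 = -9
r1r2+r1r3+r2r3 = 6
r1r2r3 = -1


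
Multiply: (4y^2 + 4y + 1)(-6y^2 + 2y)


Distribute each term of the first polynomial:
  (4y^2)(-6y^2 + 2y) = -24y^4 + 8y^3
  (4y)(-6y^2 + 2y) = -24y^3 + 8y^2
  (1)(-6y^2 + 2y) = -6y^2 + 2y
Sum: -24y^4 - 16y^3 + 2y^2 + 2y


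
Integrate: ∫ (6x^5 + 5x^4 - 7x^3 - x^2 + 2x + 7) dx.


Reverse power rule on each term:
  ∫ 6x^5 dx = x^6
  ∫ 5x^4 dx = x^5
  ∫ -7x^3 dx = -(7/4)x^4
  ∫ -x^2 dx = -(1/3)x^3
  ∫ 2x dx = x^2
  ∫ 7 dx = 7x
F(x) = x^6 + x^5 - (7/4)x^4 - (1/3)x^3 + x^2 + 7x + C


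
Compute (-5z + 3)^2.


Expand (-5z + 3)^2 by repeated multiplication:
= 25z^2 - 30z + 9


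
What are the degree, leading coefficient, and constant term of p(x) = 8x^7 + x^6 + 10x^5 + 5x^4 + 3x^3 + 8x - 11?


Highest power of x is 7, with coefficient 8. Constant term is -11.
Degree = 7, leading coefficient = 8, constant term = -11


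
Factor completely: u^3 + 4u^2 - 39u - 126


Try integer roots (divisors of -126). u=-3: p(-3)=0.
Divide out (u + 3): quotient is u^2 + u - 42.
Factor the quadratic: (u + 7)(u - 6)
Result: (u + 3)(u + 7)(u - 6)


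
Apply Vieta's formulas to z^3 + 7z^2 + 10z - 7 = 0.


Monic cubic z^3+bz^2+cz+d=0: sum=-b, pairwise sum=c, product=-d.
b=7, c=10, d=-7
r1+r2+r3 = -7
r1r2+r1r3+r2r3 = 10
r1r2r3 = 7


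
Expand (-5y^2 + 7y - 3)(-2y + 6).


Distribute each term of the first polynomial:
  (-5y^2)(-2y + 6) = 10y^3 - 30y^2
  (7y)(-2y + 6) = -14y^2 + 42y
  (-3)(-2y + 6) = 6y - 18
Sum: 10y^3 - 44y^2 + 48y - 18


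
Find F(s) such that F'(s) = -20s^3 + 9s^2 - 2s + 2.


Reverse power rule on each term:
  ∫ -20s^3 ds = -5s^4
  ∫ 9s^2 ds = 3s^3
  ∫ -2s ds = -s^2
  ∫ 2 ds = 2s
F(s) = -5s^4 + 3s^3 - s^2 + 2s + C


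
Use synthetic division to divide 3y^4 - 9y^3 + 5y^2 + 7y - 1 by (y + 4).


Synthetic division with c = -4. Coefficients: 3, -9, 5, 7, -1
Bring down 3.
  3 * -4 = -12; -12 - 9 = -21
  -21 * -4 = 84; 84 + 5 = 89
  89 * -4 = -356; -356 + 7 = -349
  -349 * -4 = 1396; 1396 - 1 = 1395
Quotient: 3y^3 - 21y^2 + 89y - 349, Remainder: 1395


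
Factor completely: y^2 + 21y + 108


Roots satisfy r1 + r2 = -b/a = -21 and r1*r2 = c/a = 108.
So r1 = -12, r2 = -9.
y^2 + 21y + 108 = (y - r1)(y - r2) = (y + 12)(y + 9)


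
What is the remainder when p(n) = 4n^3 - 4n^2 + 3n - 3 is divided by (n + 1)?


By the Remainder Theorem, the remainder equals p(-1):
  4*(-1)^3 = -4
  -4*(-1)^2 = -4
  3*(-1)^1 = -3
  constant: -3
Sum: -4 - 4 - 3 - 3 = -14


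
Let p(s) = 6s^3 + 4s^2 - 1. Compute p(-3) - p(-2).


p(-3) = -127
p(-2) = -33
p(-3) - p(-2) = -127 + 33 = -94


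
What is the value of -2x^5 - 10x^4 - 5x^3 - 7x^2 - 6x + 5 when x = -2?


Using direct substitution:
  -2 * (-2)^5 = 64
  -10 * (-2)^4 = -160
  -5 * (-2)^3 = 40
  -7 * (-2)^2 = -28
  -6 * (-2)^1 = 12
  constant: 5
Sum = 64 - 160 + 40 - 28 + 12 + 5 = -67


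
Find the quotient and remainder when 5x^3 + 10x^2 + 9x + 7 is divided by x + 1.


(5x^3 + 10x^2 + 9x + 7) / (x + 1)
Step 1: 5x^2 * (x + 1) = 5x^3 + 5x^2; subtract.
Step 2: 5x * (x + 1) = 5x^2 + 5x; subtract.
Step 3: 4 * (x + 1) = 4x + 4; subtract.
Quotient: 5x^2 + 5x + 4, Remainder: 3


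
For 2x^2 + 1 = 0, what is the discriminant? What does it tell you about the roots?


D = b^2 - 4ac = (0)^2 - 4(2)(1) = 0 - 8 = -8
Since D < 0: two complex conjugate roots (no real roots)


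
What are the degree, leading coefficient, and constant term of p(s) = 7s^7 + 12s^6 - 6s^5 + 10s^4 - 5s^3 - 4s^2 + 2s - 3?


Highest power of s is 7, with coefficient 7. Constant term is -3.
Degree = 7, leading coefficient = 7, constant term = -3


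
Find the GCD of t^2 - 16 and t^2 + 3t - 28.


Factor each:
  t^2 - 16 = (t - 4)(t + 4)
  t^2 + 3t - 28 = (t - 4)(t + 7)
Common monic factor: t - 4


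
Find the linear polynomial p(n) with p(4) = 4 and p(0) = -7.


p(n) = mn + b. Using p(4)=4, p(0)=-7:
m = (4 + 7)/(4) = 11/4 = 11/4
b = 4 - m*(4) = 4 - 11 = -7
p(n) = (11/4)n - 7


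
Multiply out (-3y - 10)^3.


Expand (-3y - 10)^3 by repeated multiplication:
  (-3y - 10)^2 = 9y^2 + 60y + 100
= -27y^3 - 270y^2 - 900y - 1000


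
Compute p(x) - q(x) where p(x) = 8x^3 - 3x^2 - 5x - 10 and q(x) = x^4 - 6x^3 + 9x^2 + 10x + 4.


Distribute the minus sign:
  (8x^3 - 3x^2 - 5x - 10)
- (x^4 - 6x^3 + 9x^2 + 10x + 4)
Negate second polynomial: -x^4 + 6x^3 - 9x^2 - 10x - 4
Add: -x^4 + 14x^3 - 12x^2 - 15x - 14


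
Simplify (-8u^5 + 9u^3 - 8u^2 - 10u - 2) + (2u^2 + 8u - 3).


Align terms by degree and add:
  -8u^5 + 9u^3 - 8u^2 - 10u - 2
+ 2u^2 + 8u - 3
= -8u^5 + 9u^3 - 6u^2 - 2u - 5


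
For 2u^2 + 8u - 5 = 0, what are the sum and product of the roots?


For au^2+bu+c=0: sum = -b/a, product = c/a.
a=2, b=8, c=-5
Sum = -(8)/2 = -4
Product = (-5)/2 = -5/2


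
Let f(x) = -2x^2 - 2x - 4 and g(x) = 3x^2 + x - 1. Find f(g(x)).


Substitute g(x) into f:
f(g(x)) = -2*(3x^2 + x - 1)^2 + (-2)*(3x^2 + x - 1) + (-4)
(3x^2 + x - 1)^2 = 9x^4 + 6x^3 - 5x^2 - 2x + 1
Expand and combine: -18x^4 - 12x^3 + 4x^2 + 2x - 4


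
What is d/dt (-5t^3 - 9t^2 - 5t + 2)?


Apply the power rule term by term:
  d/dt(-5t^3) = -15t^2
  d/dt(-9t^2) = -18t
  d/dt(-5t) = -5
  d/dt(2) = 0
p'(t) = -15t^2 - 18t - 5


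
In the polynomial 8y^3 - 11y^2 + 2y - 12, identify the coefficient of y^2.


Read off the coefficient of y^2: -11


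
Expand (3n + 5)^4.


Expand (3n + 5)^4 by repeated multiplication:
  (3n + 5)^2 = 9n^2 + 30n + 25
  (3n + 5)^3 = 27n^3 + 135n^2 + 225n + 125
= 81n^4 + 540n^3 + 1350n^2 + 1500n + 625


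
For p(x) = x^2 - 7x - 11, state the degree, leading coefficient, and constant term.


Highest power of x is 2, with coefficient 1. Constant term is -11.
Degree = 2, leading coefficient = 1, constant term = -11


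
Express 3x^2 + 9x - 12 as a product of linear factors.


Roots satisfy r1 + r2 = -b/a = -3 and r1*r2 = c/a = -4.
So r1 = -4, r2 = 1.
3x^2 + 9x - 12 = 3(x - r1)(x - r2) = 3(x + 4)(x - 1)


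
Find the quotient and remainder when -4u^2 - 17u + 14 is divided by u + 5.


(-4u^2 - 17u + 14) / (u + 5)
Step 1: -4u * (u + 5) = -4u^2 - 20u; subtract.
Step 2: 3 * (u + 5) = 3u + 15; subtract.
Quotient: -4u + 3, Remainder: -1


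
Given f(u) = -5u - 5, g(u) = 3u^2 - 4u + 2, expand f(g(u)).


Substitute g(u) into f:
f(g(u)) = -5*(3u^2 - 4u + 2) + (-5)
Expand and combine: -15u^2 + 20u - 15


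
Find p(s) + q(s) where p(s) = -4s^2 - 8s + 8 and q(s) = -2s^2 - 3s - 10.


Align terms by degree and add:
  -4s^2 - 8s + 8
  -2s^2 - 3s - 10
= -6s^2 - 11s - 2


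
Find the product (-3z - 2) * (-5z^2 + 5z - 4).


Distribute each term of the first polynomial:
  (-3z)(-5z^2 + 5z - 4) = 15z^3 - 15z^2 + 12z
  (-2)(-5z^2 + 5z - 4) = 10z^2 - 10z + 8
Sum: 15z^3 - 5z^2 + 2z + 8


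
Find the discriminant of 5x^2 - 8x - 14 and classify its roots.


D = b^2 - 4ac = (-8)^2 - 4(5)(-14) = 64 + 280 = 344
Since D > 0: two distinct irrational roots


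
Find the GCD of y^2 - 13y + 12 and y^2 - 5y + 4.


Factor each:
  y^2 - 13y + 12 = (y - 1)(y - 12)
  y^2 - 5y + 4 = (y - 1)(y - 4)
Common monic factor: y - 1


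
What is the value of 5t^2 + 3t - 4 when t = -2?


Using direct substitution:
  5 * (-2)^2 = 20
  3 * (-2)^1 = -6
  constant: -4
Sum = 20 - 6 - 4 = 10


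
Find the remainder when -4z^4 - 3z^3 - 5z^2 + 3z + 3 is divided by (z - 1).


By the Remainder Theorem, the remainder equals p(1):
  -4*(1)^4 = -4
  -3*(1)^3 = -3
  -5*(1)^2 = -5
  3*(1)^1 = 3
  constant: 3
Sum: -4 - 3 - 5 + 3 + 3 = -6


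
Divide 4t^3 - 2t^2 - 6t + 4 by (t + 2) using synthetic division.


Synthetic division with c = -2. Coefficients: 4, -2, -6, 4
Bring down 4.
  4 * -2 = -8; -8 - 2 = -10
  -10 * -2 = 20; 20 - 6 = 14
  14 * -2 = -28; -28 + 4 = -24
Quotient: 4t^2 - 10t + 14, Remainder: -24


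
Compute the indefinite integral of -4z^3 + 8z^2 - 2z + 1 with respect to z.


Reverse power rule on each term:
  ∫ -4z^3 dz = -z^4
  ∫ 8z^2 dz = (8/3)z^3
  ∫ -2z dz = -z^2
  ∫ 1 dz = z
F(z) = -z^4 + (8/3)z^3 - z^2 + z + C


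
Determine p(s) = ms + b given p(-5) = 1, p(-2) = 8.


p(s) = ms + b. Using p(-5)=1, p(-2)=8:
m = (1 - 8)/(-5 + 2) = -7/-3 = 7/3
b = 1 - m*(-5) = 1 + 35/3 = 38/3
p(s) = (7/3)s + (38/3)


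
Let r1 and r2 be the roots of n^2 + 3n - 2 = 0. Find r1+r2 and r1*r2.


For an^2+bn+c=0: sum = -b/a, product = c/a.
a=1, b=3, c=-2
Sum = -(3)/1 = -3
Product = (-2)/1 = -2


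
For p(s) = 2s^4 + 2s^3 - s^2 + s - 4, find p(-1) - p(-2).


p(-1) = -6
p(-2) = 6
p(-1) - p(-2) = -6 - 6 = -12


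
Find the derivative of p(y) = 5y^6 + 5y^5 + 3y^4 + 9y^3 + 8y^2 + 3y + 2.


Apply the power rule term by term:
  d/dy(5y^6) = 30y^5
  d/dy(5y^5) = 25y^4
  d/dy(3y^4) = 12y^3
  d/dy(9y^3) = 27y^2
  d/dy(8y^2) = 16y
  d/dy(3y) = 3
  d/dy(2) = 0
p'(y) = 30y^5 + 25y^4 + 12y^3 + 27y^2 + 16y + 3


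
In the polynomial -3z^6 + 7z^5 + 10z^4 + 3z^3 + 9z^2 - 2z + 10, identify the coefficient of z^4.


Read off the coefficient of z^4: 10


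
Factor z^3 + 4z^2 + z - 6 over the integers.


Try integer roots (divisors of -6). z=-2: p(-2)=0.
Divide out (z + 2): quotient is z^2 + 2z - 3.
Factor the quadratic: (z - 1)(z + 3)
Result: (z + 2)(z - 1)(z + 3)


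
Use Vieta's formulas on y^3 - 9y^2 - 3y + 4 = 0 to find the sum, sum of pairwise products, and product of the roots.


Monic cubic y^3+by^2+cy+d=0: sum=-b, pairwise sum=c, product=-d.
b=-9, c=-3, d=4
r1+r2+r3 = 9
r1r2+r1r3+r2r3 = -3
r1r2r3 = -4


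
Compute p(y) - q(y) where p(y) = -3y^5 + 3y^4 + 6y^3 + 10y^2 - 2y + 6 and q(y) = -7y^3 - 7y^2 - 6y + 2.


Distribute the minus sign:
  (-3y^5 + 3y^4 + 6y^3 + 10y^2 - 2y + 6)
- (-7y^3 - 7y^2 - 6y + 2)
Negate second polynomial: 7y^3 + 7y^2 + 6y - 2
Add: -3y^5 + 3y^4 + 13y^3 + 17y^2 + 4y + 4


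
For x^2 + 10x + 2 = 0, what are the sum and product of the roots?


For ax^2+bx+c=0: sum = -b/a, product = c/a.
a=1, b=10, c=2
Sum = -(10)/1 = -10
Product = (2)/1 = 2


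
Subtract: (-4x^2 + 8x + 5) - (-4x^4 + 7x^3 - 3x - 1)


Distribute the minus sign:
  (-4x^2 + 8x + 5)
- (-4x^4 + 7x^3 - 3x - 1)
Negate second polynomial: 4x^4 - 7x^3 + 3x + 1
Add: 4x^4 - 7x^3 - 4x^2 + 11x + 6


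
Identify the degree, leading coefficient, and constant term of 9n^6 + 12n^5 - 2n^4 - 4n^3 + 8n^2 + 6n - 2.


Highest power of n is 6, with coefficient 9. Constant term is -2.
Degree = 6, leading coefficient = 9, constant term = -2


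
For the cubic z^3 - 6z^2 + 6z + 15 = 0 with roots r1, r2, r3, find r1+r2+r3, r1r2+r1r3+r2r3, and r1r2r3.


Monic cubic z^3+bz^2+cz+d=0: sum=-b, pairwise sum=c, product=-d.
b=-6, c=6, d=15
r1+r2+r3 = 6
r1r2+r1r3+r2r3 = 6
r1r2r3 = -15


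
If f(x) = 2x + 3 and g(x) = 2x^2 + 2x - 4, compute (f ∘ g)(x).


Substitute g(x) into f:
f(g(x)) = 2*(2x^2 + 2x - 4) + 3
Expand and combine: 4x^2 + 4x - 5


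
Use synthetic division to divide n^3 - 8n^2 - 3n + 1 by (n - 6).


Synthetic division with c = 6. Coefficients: 1, -8, -3, 1
Bring down 1.
  1 * 6 = 6; 6 - 8 = -2
  -2 * 6 = -12; -12 - 3 = -15
  -15 * 6 = -90; -90 + 1 = -89
Quotient: n^2 - 2n - 15, Remainder: -89


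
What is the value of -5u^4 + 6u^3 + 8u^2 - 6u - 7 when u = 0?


Using direct substitution:
  -5 * (0)^4 = 0
  6 * (0)^3 = 0
  8 * (0)^2 = 0
  -6 * (0)^1 = 0
  constant: -7
Sum = 0 + 0 + 0 + 0 - 7 = -7


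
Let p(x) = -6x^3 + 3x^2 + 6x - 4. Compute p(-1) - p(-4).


p(-1) = -1
p(-4) = 404
p(-1) - p(-4) = -1 - 404 = -405


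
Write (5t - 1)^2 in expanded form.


Expand (5t - 1)^2 by repeated multiplication:
= 25t^2 - 10t + 1


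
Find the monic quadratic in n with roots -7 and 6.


p(n) = (n + 7)(n - 6)
Expand: n^2 + n - 42


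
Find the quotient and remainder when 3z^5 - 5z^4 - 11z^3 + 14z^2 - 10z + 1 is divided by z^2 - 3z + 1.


(3z^5 - 5z^4 - 11z^3 + 14z^2 - 10z + 1) / (z^2 - 3z + 1)
Step 1: 3z^3 * (z^2 - 3z + 1) = 3z^5 - 9z^4 + 3z^3; subtract.
Step 2: 4z^2 * (z^2 - 3z + 1) = 4z^4 - 12z^3 + 4z^2; subtract.
Step 3: -2z * (z^2 - 3z + 1) = -2z^3 + 6z^2 - 2z; subtract.
Step 4: 4 * (z^2 - 3z + 1) = 4z^2 - 12z + 4; subtract.
Quotient: 3z^3 + 4z^2 - 2z + 4, Remainder: 4z - 3


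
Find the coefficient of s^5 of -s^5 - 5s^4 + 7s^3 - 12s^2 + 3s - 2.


Read off the coefficient of s^5: -1


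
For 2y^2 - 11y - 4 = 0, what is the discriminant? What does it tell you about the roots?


D = b^2 - 4ac = (-11)^2 - 4(2)(-4) = 121 + 32 = 153
Since D > 0: two distinct irrational roots


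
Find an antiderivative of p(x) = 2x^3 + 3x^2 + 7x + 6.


Reverse power rule on each term:
  ∫ 2x^3 dx = (1/2)x^4
  ∫ 3x^2 dx = x^3
  ∫ 7x dx = (7/2)x^2
  ∫ 6 dx = 6x
F(x) = (1/2)x^4 + x^3 + (7/2)x^2 + 6x + C


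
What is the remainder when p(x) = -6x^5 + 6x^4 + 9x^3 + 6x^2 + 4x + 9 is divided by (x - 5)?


By the Remainder Theorem, the remainder equals p(5):
  -6*(5)^5 = -18750
  6*(5)^4 = 3750
  9*(5)^3 = 1125
  6*(5)^2 = 150
  4*(5)^1 = 20
  constant: 9
Sum: -18750 + 3750 + 1125 + 150 + 20 + 9 = -13696


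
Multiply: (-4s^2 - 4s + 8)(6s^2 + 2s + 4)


Distribute each term of the first polynomial:
  (-4s^2)(6s^2 + 2s + 4) = -24s^4 - 8s^3 - 16s^2
  (-4s)(6s^2 + 2s + 4) = -24s^3 - 8s^2 - 16s
  (8)(6s^2 + 2s + 4) = 48s^2 + 16s + 32
Sum: -24s^4 - 32s^3 + 24s^2 + 32


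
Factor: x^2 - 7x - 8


Roots satisfy r1 + r2 = -b/a = 7 and r1*r2 = c/a = -8.
So r1 = 8, r2 = -1.
x^2 - 7x - 8 = (x - r1)(x - r2) = (x - 8)(x + 1)


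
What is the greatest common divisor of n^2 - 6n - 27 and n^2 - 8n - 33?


Factor each:
  n^2 - 6n - 27 = (n + 3)(n - 9)
  n^2 - 8n - 33 = (n + 3)(n - 11)
Common monic factor: n + 3


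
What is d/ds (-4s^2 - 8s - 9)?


Apply the power rule term by term:
  d/ds(-4s^2) = -8s
  d/ds(-8s) = -8
  d/ds(-9) = 0
p'(s) = -8s - 8


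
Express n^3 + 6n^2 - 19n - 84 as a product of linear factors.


Try integer roots (divisors of -84). n=4: p(4)=0.
Divide out (n - 4): quotient is n^2 + 10n + 21.
Factor the quadratic: (n + 3)(n + 7)
Result: (n - 4)(n + 3)(n + 7)


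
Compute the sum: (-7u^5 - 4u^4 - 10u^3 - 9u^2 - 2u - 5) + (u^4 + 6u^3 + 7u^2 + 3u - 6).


Align terms by degree and add:
  -7u^5 - 4u^4 - 10u^3 - 9u^2 - 2u - 5
+ u^4 + 6u^3 + 7u^2 + 3u - 6
= -7u^5 - 3u^4 - 4u^3 - 2u^2 + u - 11


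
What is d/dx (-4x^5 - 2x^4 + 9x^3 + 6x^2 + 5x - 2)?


Apply the power rule term by term:
  d/dx(-4x^5) = -20x^4
  d/dx(-2x^4) = -8x^3
  d/dx(9x^3) = 27x^2
  d/dx(6x^2) = 12x
  d/dx(5x) = 5
  d/dx(-2) = 0
p'(x) = -20x^4 - 8x^3 + 27x^2 + 12x + 5


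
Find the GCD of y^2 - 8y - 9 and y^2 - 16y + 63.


Factor each:
  y^2 - 8y - 9 = (y - 9)(y + 1)
  y^2 - 16y + 63 = (y - 9)(y - 7)
Common monic factor: y - 9
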